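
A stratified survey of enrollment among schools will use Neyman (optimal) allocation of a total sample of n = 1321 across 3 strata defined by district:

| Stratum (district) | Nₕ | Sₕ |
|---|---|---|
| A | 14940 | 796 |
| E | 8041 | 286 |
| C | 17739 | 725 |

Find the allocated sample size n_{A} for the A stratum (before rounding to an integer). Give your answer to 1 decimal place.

580.7

Neyman allocation: nₕ = n·NₕSₕ / Σⱼ NⱼSⱼ.
Σ NⱼSⱼ = 14940·796 + 8041·286 + 17739·725 = 2.7052741 × 10^7.
n_{A} = 1321·14940·796 / (2.7052741 × 10^7) = 580.7.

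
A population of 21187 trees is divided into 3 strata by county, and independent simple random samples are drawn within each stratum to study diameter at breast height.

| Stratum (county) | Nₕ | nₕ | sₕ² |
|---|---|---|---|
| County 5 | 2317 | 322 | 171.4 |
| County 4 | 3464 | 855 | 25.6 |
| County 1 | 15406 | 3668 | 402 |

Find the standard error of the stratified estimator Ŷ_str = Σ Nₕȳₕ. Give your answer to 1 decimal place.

Var(Ŷ_str) = Σₕ Nₕ²(1 − fₕ)sₕ²/nₕ.
County 5: 2317²·(1 − 322/2317)·171.4/322 = 2.4605029 × 10^6.
County 4: 3464²·(1 − 855/3464)·25.6/855 = 270598.77.
County 1: 15406²·(1 − 3668/15406)·402/3668 = 1.9818954 × 10^7.
Sum = 2.2550056 × 10^7.
SE = √(2.2550056 × 10^7) = 4748.7.

4748.7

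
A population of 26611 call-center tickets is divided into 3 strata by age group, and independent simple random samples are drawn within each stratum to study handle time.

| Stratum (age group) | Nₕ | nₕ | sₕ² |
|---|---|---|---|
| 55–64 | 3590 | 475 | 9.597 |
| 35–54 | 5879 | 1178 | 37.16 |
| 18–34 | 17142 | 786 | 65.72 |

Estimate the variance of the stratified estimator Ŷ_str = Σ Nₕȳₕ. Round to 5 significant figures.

2.4541 × 10^7

Var(Ŷ_str) = Σₕ Nₕ²(1 − fₕ)sₕ²/nₕ.
55–64: 3590²·(1 − 475/3590)·9.597/475 = 225940.66.
35–54: 5879²·(1 − 1178/5879)·37.16/1178 = 871814.58.
18–34: 17142²·(1 − 786/17142)·65.72/786 = 2.3443022 × 10^7.
Sum = 2.4540777 × 10^7.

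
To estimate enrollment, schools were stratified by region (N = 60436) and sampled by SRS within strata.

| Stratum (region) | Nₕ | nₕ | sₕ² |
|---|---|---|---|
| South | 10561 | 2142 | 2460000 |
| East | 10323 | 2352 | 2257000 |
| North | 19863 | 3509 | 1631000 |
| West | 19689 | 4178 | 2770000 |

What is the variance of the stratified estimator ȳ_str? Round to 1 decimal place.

Var(ȳ_str) = Σₕ Wₕ²(1 − fₕ)sₕ²/nₕ with Wₕ = Nₕ/N, N = 60436.
South: Wₕ = 0.17474684; term = 0.17474684²·(1 − 0.20282170)·2460000/2142 = 27.956949.
East: Wₕ = 0.17080879; term = 0.17080879²·(1 − 0.22784074)·2257000/2352 = 21.618301.
North: Wₕ = 0.32866172; term = 0.32866172²·(1 − 0.17666012)·1631000/3509 = 41.337861.
West: Wₕ = 0.32578265; term = 0.32578265²·(1 − 0.21219971)·2770000/4178 = 55.434912.
Sum = 146.34802.

146.3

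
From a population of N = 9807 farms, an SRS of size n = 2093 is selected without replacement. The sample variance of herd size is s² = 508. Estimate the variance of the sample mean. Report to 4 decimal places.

Under SRS without replacement, Var(ȳ) = (1 − f)·s²/n with f = n/N = 2093/9807 = 0.21341899.
Var(ȳ) = (1 − 0.21341899)·508/2093 = 0.78658101·0.24271381 = 0.19091407.

0.1909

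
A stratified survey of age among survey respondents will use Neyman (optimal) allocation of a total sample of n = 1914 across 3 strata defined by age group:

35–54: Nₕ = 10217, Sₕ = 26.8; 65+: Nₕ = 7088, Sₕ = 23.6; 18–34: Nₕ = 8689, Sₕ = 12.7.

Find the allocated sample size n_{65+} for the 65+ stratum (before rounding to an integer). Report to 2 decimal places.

580.60

Neyman allocation: nₕ = n·NₕSₕ / Σⱼ NⱼSⱼ.
Σ NⱼSⱼ = 10217·26.8 + 7088·23.6 + 8689·12.7 = 551442.7.
n_{65+} = 1914·7088·23.6 / 551442.7 = 580.60.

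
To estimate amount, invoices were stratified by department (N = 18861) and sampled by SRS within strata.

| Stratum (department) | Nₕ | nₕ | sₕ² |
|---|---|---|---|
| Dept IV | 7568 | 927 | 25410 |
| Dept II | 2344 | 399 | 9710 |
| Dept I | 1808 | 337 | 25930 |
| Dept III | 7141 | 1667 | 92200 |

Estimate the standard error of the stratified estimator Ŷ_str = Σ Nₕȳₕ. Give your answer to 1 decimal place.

62090.7

Var(Ŷ_str) = Σₕ Nₕ²(1 − fₕ)sₕ²/nₕ.
Dept IV: 7568²·(1 − 927/7568)·25410/927 = 1.377652 × 10^9.
Dept II: 2344²·(1 − 399/2344)·9710/399 = 1.1094904 × 10^8.
Dept I: 1808²·(1 − 337/1808)·25930/337 = 2.0463679 × 10^8.
Dept III: 7141²·(1 − 1667/7141)·92200/1667 = 2.1620172 × 10^9.
Sum = 3.855255 × 10^9.
SE = √(3.855255 × 10^9) = 62090.7.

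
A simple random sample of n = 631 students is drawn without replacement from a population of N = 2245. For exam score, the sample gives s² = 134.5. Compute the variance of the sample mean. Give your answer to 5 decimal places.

0.15324

Under SRS without replacement, Var(ȳ) = (1 − f)·s²/n with f = n/N = 631/2245 = 0.28106904.
Var(ȳ) = (1 − 0.28106904)·134.5/631 = 0.71893096·0.21315372 = 0.15324281.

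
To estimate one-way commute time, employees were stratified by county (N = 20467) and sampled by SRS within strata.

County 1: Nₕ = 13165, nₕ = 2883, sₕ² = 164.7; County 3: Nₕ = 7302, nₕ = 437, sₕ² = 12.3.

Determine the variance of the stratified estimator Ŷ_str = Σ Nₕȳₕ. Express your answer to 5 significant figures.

9.1439 × 10^6

Var(Ŷ_str) = Σₕ Nₕ²(1 − fₕ)sₕ²/nₕ.
County 1: 13165²·(1 − 2883/13165)·164.7/2883 = 7.7329895 × 10^6.
County 3: 7302²·(1 − 437/7302)·12.3/437 = 1.4109319 × 10^6.
Sum = 9.1439214 × 10^6.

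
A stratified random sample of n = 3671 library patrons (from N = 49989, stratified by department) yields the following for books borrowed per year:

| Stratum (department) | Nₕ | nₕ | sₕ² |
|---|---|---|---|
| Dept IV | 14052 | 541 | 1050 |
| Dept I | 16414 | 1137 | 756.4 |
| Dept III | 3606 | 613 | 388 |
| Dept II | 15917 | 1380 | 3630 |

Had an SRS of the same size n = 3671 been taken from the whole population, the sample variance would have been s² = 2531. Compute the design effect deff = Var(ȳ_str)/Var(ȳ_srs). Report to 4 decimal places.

0.7209

Var(ȳ_str) = Σ Wₕ²(1−fₕ)sₕ²/nₕ with Wₕ = Nₕ/49989:
  Dept IV: (14052/49989)²·(1−541/14052)·1050/541 = 0.14745815
  Dept I: (16414/49989)²·(1−1137/16414)·756.4/1137 = 0.06675667
  Dept III: (3606/49989)²·(1−613/3606)·388/613 = 0.0027337248
  Dept II: (15917/49989)²·(1−1380/15917)·3630/1380 = 0.24356487
  → Var(ȳ_str) = 0.46051341.
Var(ȳ_srs) = (1 − 3671/49989)·2531/3671 = 0.63882677.
deff = 0.46051341 / 0.63882677 = 0.7209.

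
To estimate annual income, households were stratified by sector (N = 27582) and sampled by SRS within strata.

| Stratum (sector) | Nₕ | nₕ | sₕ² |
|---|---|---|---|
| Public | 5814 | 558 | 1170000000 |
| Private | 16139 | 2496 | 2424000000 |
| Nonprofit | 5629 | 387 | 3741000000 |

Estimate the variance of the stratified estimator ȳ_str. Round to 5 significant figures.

740230

Var(ȳ_str) = Σₕ Wₕ²(1 − fₕ)sₕ²/nₕ with Wₕ = Nₕ/N, N = 27582.
Public: Wₕ = 0.21078965; term = 0.21078965²·(1 − 0.09597523)·1170000000/558 = 84222.967.
Private: Wₕ = 0.58512798; term = 0.58512798²·(1 − 0.15465642)·2424000000/2496 = 281075.52.
Nonprofit: Wₕ = 0.20408237; term = 0.20408237²·(1 − 0.06875111)·3741000000/387 = 374932.86.
Sum = 740231.35.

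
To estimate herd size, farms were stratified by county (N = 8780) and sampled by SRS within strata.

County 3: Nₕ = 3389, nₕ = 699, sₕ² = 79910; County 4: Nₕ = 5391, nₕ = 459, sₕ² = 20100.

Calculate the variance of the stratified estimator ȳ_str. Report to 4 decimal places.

Var(ȳ_str) = Σₕ Wₕ²(1 − fₕ)sₕ²/nₕ with Wₕ = Nₕ/N, N = 8780.
County 3: Wₕ = 0.38599089; term = 0.38599089²·(1 − 0.20625553)·79910/699 = 13.519442.
County 4: Wₕ = 0.61400911; term = 0.61400911²·(1 − 0.08514190)·20100/459 = 15.103818.
Sum = 28.62326.

28.6233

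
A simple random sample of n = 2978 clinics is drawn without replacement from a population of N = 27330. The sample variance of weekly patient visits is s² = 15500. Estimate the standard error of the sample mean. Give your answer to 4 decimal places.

2.1535

Under SRS without replacement, Var(ȳ) = (1 − f)·s²/n with f = n/N = 2978/27330 = 0.10896451.
Var(ȳ) = (1 − 0.10896451)·15500/2978 = 0.89103549·5.2048355 = 4.6376931.
SE(ȳ) = √(4.6376931) = 2.1535.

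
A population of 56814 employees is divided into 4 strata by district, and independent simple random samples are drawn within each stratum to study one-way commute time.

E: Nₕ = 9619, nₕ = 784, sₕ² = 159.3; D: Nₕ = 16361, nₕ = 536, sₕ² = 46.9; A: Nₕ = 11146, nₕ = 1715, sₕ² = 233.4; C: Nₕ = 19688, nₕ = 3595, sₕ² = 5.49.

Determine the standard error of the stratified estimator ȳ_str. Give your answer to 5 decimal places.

Var(ȳ_str) = Σₕ Wₕ²(1 − fₕ)sₕ²/nₕ with Wₕ = Nₕ/N, N = 56814.
E: Wₕ = 0.16930686; term = 0.16930686²·(1 − 0.08150535)·159.3/784 = 0.0053496511.
D: Wₕ = 0.28797479; term = 0.28797479²·(1 − 0.03276083)·46.9/536 = 0.0070186063.
A: Wₕ = 0.19618404; term = 0.19618404²·(1 − 0.15386686)·233.4/1715 = 0.0044320309.
C: Wₕ = 0.34653430; term = 0.34653430²·(1 − 0.18259854)·5.49/3595 = 1.4989989 × 10^-4.
Sum = 0.016950188.
SE = √(0.016950188) = 0.13019.

0.13019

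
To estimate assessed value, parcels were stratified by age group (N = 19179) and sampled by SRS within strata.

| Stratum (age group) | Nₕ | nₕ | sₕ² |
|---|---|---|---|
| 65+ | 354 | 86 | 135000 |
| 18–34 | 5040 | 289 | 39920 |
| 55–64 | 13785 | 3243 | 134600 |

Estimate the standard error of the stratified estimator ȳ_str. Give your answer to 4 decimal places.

5.0788

Var(ȳ_str) = Σₕ Wₕ²(1 − fₕ)sₕ²/nₕ with Wₕ = Nₕ/N, N = 19179.
65+: Wₕ = 0.01845769; term = 0.01845769²·(1 − 0.24293785)·135000/86 = 0.40487546.
18–34: Wₕ = 0.26278742; term = 0.26278742²·(1 − 0.05734127)·39920/289 = 8.9920008.
55–64: Wₕ = 0.71875489; term = 0.71875489²·(1 − 0.23525571)·134600/3243 = 16.397437.
Sum = 25.794313.
SE = √(25.794313) = 5.0788.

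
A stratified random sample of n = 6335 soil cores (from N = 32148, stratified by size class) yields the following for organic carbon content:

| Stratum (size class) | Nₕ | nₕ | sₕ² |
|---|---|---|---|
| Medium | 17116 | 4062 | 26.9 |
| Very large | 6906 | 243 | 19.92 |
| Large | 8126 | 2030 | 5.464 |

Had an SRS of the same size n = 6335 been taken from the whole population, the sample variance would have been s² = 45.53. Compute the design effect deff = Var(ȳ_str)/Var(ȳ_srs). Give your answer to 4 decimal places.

0.9029

Var(ȳ_str) = Σ Wₕ²(1−fₕ)sₕ²/nₕ with Wₕ = Nₕ/32148:
  Medium: (17116/32148)²·(1−4062/17116)·26.9/4062 = 0.0014316944
  Very large: (6906/32148)²·(1−243/6906)·19.92/243 = 0.0036498207
  Large: (8126/32148)²·(1−2030/8126)·5.464/2030 = 1.2901153 × 10^-4
  → Var(ȳ_str) = 0.0052105266.
Var(ȳ_srs) = (1 − 6335/32148)·45.53/6335 = 0.0057707938.
deff = 0.0052105266 / 0.0057707938 = 0.9029.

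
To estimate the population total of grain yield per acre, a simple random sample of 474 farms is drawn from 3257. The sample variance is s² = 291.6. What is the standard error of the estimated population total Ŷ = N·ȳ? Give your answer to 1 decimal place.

Var(Ŷ) = N²·Var(ȳ) = N²·(1 − n/N)·s²/n.
f = 474/3257 = 0.14553270; Var(ȳ) = 0.85446730·291.6/474 = 0.52565963.
Var(Ŷ) = 3257² · 0.52565963 = 5.5762231 × 10^6.
SE(Ŷ) = √(5.5762231 × 10^6) = 2361.4.

2361.4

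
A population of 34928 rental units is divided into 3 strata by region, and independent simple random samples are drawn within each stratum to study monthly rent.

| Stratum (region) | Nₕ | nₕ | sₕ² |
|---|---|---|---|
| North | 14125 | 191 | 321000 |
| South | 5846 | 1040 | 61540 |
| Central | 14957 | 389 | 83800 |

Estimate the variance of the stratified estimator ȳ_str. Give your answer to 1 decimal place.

Var(ȳ_str) = Σₕ Wₕ²(1 − fₕ)sₕ²/nₕ with Wₕ = Nₕ/N, N = 34928.
North: Wₕ = 0.40440334; term = 0.40440334²·(1 − 0.01352212)·321000/191 = 271.13682.
South: Wₕ = 0.16737288; term = 0.16737288²·(1 − 0.17789942)·61540/1040 = 1.3627597.
Central: Wₕ = 0.42822377; term = 0.42822377²·(1 − 0.02600789)·83800/389 = 38.476132.
Sum = 310.97571.

311.0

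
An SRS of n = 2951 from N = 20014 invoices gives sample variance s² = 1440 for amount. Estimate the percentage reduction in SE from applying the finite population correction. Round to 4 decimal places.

7.6662

f = n/N = 2951/20014 = 0.14744679.
SE_no-fpc = √(s²/n) = 0.69854862; SE_fpc = √((1−f)s²/n) = 0.64499655.
Ratio = √(1−f) = 0.92333808. Reduction = 100·(1 − 0.92333808) = 7.6662%.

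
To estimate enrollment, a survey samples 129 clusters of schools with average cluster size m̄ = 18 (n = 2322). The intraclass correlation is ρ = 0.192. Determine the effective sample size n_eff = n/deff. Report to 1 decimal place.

deff = 1 + (18 − 1)·0.192 = 1 + 3.264 = 4.264.
n_eff = 2322 / 4.264 = 544.6.

544.6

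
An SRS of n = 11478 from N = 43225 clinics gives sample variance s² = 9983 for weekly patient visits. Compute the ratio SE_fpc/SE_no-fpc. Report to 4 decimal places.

0.8570

f = n/N = 11478/43225 = 0.26554078.
SE_no-fpc = √(s²/n) = 0.93260433; SE_fpc = √((1−f)s²/n) = 0.79924747.
Ratio = √(1−f) = 0.85700597.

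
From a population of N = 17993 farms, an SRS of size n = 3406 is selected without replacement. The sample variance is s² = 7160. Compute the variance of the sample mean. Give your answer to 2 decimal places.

Under SRS without replacement, Var(ȳ) = (1 − f)·s²/n with f = n/N = 3406/17993 = 0.18929584.
Var(ȳ) = (1 − 0.18929584)·7160/3406 = 0.81070416·2.1021726 = 1.7042401.

1.70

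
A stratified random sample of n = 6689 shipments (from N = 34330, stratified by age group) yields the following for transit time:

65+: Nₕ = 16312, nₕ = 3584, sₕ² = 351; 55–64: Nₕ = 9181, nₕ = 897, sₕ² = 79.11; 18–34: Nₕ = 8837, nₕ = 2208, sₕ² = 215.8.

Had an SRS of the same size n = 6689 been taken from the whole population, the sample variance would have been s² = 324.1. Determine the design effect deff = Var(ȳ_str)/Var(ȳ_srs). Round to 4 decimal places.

Var(ȳ_str) = Σ Wₕ²(1−fₕ)sₕ²/nₕ with Wₕ = Nₕ/34330:
  65+: (16312/34330)²·(1−3584/16312)·351/3584 = 0.017252772
  55–64: (9181/34330)²·(1−897/9181)·79.11/897 = 0.0056914302
  18–34: (8837/34330)²·(1−2208/8837)·215.8/2208 = 0.0048580014
  → Var(ȳ_str) = 0.027802204.
Var(ȳ_srs) = (1 − 6689/34330)·324.1/6689 = 0.039011961.
deff = 0.027802204 / 0.039011961 = 0.7127.

0.7127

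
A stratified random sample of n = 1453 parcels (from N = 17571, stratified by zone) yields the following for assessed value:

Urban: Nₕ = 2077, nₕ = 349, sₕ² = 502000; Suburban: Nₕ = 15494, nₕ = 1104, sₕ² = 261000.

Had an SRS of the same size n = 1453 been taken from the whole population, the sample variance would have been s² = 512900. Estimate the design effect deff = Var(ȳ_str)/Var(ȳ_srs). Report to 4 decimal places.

0.5789

Var(ȳ_str) = Σ Wₕ²(1−fₕ)sₕ²/nₕ with Wₕ = Nₕ/17571:
  Urban: (2077/17571)²·(1−349/2077)·502000/349 = 16.721128
  Suburban: (15494/17571)²·(1−1104/15494)·261000/1104 = 170.72724
  → Var(ȳ_str) = 187.44837.
Var(ȳ_srs) = (1 − 1453/17571)·512900/1453 = 323.80366.
deff = 187.44837 / 323.80366 = 0.5789.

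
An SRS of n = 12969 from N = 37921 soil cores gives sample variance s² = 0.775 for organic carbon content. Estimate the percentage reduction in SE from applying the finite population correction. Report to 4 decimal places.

f = n/N = 12969/37921 = 0.34200047.
SE_no-fpc = √(s²/n) = 0.0077303224; SE_fpc = √((1−f)s²/n) = 0.0062706187.
Ratio = √(1−f) = 0.81117170. Reduction = 100·(1 − 0.81117170) = 18.8828%.

18.8828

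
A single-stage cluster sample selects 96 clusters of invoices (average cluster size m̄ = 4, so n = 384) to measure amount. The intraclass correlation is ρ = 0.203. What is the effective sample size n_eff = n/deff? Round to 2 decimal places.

238.66

deff = 1 + (4 − 1)·0.203 = 1 + 0.609 = 1.609.
n_eff = 384 / 1.609 = 238.66.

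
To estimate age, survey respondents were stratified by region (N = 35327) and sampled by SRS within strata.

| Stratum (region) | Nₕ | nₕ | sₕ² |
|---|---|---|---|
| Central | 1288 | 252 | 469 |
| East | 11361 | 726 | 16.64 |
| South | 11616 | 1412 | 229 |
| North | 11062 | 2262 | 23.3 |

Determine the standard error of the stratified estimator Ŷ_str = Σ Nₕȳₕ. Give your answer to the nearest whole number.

5048

Var(Ŷ_str) = Σₕ Nₕ²(1 − fₕ)sₕ²/nₕ.
Central: 1288²·(1 − 252/1288)·469/252 = 2.4834071 × 10^6.
East: 11361²·(1 − 726/11361)·16.64/726 = 2.7693048 × 10^6.
South: 11616²·(1 − 1412/11616)·229/1412 = 1.9223295 × 10^7.
North: 11062²·(1 − 2262/11062)·23.3/2262 = 1.0027199 × 10^6.
Sum = 2.5478727 × 10^7.
SE = √(2.5478727 × 10^7) = 5048.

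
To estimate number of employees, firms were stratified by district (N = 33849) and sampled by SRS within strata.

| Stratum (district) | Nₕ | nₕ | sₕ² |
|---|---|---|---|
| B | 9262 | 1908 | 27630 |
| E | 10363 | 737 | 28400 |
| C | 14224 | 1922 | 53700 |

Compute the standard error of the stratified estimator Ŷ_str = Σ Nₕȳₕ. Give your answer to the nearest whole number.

98587

Var(Ŷ_str) = Σₕ Nₕ²(1 − fₕ)sₕ²/nₕ.
B: 9262²·(1 − 1908/9262)·27630/1908 = 9.863497 × 10^8.
E: 10363²·(1 − 737/10363)·28400/737 = 3.8439896 × 10^9.
C: 14224²·(1 − 1922/14224)·53700/1922 = 4.8889812 × 10^9.
Sum = 9.7193205 × 10^9.
SE = √(9.7193205 × 10^9) = 98587.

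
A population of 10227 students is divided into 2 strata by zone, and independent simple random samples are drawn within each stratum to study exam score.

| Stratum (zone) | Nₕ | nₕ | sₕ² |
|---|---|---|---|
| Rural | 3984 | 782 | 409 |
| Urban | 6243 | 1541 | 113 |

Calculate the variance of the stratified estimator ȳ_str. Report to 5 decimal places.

0.08437

Var(ȳ_str) = Σₕ Wₕ²(1 − fₕ)sₕ²/nₕ with Wₕ = Nₕ/N, N = 10227.
Rural: Wₕ = 0.38955705; term = 0.38955705²·(1 − 0.19628514)·409/782 = 0.063791189.
Urban: Wₕ = 0.61044295; term = 0.61044295²·(1 − 0.24683646)·113/1541 = 0.020580468.
Sum = 0.084371657.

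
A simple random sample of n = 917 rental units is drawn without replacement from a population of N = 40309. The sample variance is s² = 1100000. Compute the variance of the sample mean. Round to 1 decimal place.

1172.3

Under SRS without replacement, Var(ȳ) = (1 − f)·s²/n with f = n/N = 917/40309 = 0.02274926.
Var(ȳ) = (1 − 0.02274926)·1100000/917 = 0.97725074·1199.5638 = 1172.2746.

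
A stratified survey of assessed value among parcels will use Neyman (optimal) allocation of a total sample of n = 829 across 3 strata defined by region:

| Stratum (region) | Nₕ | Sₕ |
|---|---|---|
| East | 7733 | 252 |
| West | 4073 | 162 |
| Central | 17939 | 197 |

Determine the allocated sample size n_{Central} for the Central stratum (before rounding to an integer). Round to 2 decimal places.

Neyman allocation: nₕ = n·NₕSₕ / Σⱼ NⱼSⱼ.
Σ NⱼSⱼ = 7733·252 + 4073·162 + 17939·197 = 6.142525 × 10^6.
n_{Central} = 829·17939·197 / (6.142525 × 10^6) = 476.95.

476.95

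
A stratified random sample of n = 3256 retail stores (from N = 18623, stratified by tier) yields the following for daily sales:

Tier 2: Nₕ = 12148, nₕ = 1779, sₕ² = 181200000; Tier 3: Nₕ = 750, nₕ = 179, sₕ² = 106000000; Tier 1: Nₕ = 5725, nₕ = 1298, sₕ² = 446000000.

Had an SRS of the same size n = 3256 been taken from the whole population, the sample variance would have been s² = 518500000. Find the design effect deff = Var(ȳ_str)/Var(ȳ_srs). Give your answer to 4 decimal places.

0.4782

Var(ȳ_str) = Σ Wₕ²(1−fₕ)sₕ²/nₕ with Wₕ = Nₕ/18623:
  Tier 2: (12148/18623)²·(1−1779/12148)·181200000/1779 = 36993.431
  Tier 3: (750/18623)²·(1−179/750)·106000000/179 = 731.22481
  Tier 1: (5725/18623)²·(1−1298/5725)·446000000/1298 = 25109.953
  → Var(ȳ_str) = 62834.609.
Var(ȳ_srs) = (1 − 3256/18623)·518500000/3256 = 131402.56.
deff = 62834.609 / 131402.56 = 0.4782.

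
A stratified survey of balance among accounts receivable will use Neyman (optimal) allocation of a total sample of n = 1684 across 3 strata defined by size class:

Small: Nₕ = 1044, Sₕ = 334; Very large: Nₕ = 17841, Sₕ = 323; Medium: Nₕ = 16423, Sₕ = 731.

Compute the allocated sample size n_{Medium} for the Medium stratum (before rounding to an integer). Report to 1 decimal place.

1115.9

Neyman allocation: nₕ = n·NₕSₕ / Σⱼ NⱼSⱼ.
Σ NⱼSⱼ = 1044·334 + 17841·323 + 16423·731 = 1.8116552 × 10^7.
n_{Medium} = 1684·16423·731 / (1.8116552 × 10^7) = 1115.9.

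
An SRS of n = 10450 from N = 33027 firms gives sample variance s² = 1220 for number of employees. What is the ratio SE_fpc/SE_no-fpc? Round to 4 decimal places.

f = n/N = 10450/33027 = 0.31640779.
SE_no-fpc = √(s²/n) = 0.34168174; SE_fpc = √((1−f)s²/n) = 0.28250122.
Ratio = √(1−f) = 0.82679635.

0.8268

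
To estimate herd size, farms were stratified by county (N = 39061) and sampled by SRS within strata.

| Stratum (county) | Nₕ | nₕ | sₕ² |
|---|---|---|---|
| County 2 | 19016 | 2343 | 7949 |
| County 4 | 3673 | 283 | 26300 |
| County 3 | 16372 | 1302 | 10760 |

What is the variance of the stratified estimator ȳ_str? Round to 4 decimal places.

Var(ȳ_str) = Σₕ Wₕ²(1 − fₕ)sₕ²/nₕ with Wₕ = Nₕ/N, N = 39061.
County 2: Wₕ = 0.48682829; term = 0.48682829²·(1 − 0.12321203)·7949/2343 = 0.70499561.
County 4: Wₕ = 0.09403241; term = 0.09403241²·(1 − 0.07704873)·26300/283 = 0.75840856.
County 3: Wₕ = 0.41913929; term = 0.41913929²·(1 − 0.07952602)·10760/1302 = 1.3363787.
Sum = 2.7997829.

2.7998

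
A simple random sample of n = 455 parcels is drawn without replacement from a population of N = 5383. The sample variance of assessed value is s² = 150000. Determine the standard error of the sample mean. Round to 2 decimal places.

Under SRS without replacement, Var(ȳ) = (1 − f)·s²/n with f = n/N = 455/5383 = 0.08452536.
Var(ȳ) = (1 − 0.08452536)·150000/455 = 0.91547464·329.67033 = 301.80483.
SE(ȳ) = √(301.80483) = 17.37.

17.37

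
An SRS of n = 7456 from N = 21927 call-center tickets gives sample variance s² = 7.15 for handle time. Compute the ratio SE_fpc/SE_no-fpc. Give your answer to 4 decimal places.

f = n/N = 7456/21927 = 0.34003740.
SE_no-fpc = √(s²/n) = 0.030967067; SE_fpc = √((1−f)s²/n) = 0.025157051.
Ratio = √(1−f) = 0.81238082.

0.8124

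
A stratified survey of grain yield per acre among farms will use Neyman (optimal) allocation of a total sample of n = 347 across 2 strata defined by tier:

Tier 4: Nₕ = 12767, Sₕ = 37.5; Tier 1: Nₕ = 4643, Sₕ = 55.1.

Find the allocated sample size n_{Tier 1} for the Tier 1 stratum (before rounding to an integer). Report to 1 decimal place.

120.8

Neyman allocation: nₕ = n·NₕSₕ / Σⱼ NⱼSⱼ.
Σ NⱼSⱼ = 12767·37.5 + 4643·55.1 = 734591.8.
n_{Tier 1} = 347·4643·55.1 / 734591.8 = 120.8.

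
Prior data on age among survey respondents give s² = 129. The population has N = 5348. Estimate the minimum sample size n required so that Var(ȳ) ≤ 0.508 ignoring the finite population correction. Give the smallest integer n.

Without fpc, n₀ = s²/D = 129/0.508 = 253.9370.
Rounding up, n = 254.

254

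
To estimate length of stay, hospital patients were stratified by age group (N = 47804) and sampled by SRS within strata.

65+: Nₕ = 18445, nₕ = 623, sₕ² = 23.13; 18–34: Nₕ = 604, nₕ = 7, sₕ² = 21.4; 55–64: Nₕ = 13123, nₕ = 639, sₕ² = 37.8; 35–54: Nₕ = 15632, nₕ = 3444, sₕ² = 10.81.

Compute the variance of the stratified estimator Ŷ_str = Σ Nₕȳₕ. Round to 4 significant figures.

2.360 × 10^7

Var(Ŷ_str) = Σₕ Nₕ²(1 − fₕ)sₕ²/nₕ.
65+: 18445²·(1 − 623/18445)·23.13/623 = 1.2204576 × 10^7.
18–34: 604²·(1 − 7/604)·21.4/7 = 1.102369 × 10^6.
55–64: 13123²·(1 − 639/13123)·37.8/639 = 9.6912061 × 10^6.
35–54: 15632²·(1 − 3444/15632)·10.81/3444 = 598011.51.
Sum = 2.3596163 × 10^7.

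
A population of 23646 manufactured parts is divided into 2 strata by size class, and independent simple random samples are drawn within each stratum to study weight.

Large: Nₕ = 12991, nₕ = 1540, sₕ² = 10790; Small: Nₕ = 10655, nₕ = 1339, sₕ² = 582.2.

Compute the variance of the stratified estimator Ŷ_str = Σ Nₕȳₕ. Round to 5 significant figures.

1.0854 × 10^9

Var(Ŷ_str) = Σₕ Nₕ²(1 − fₕ)sₕ²/nₕ.
Large: 12991²·(1 − 1540/12991)·10790/1540 = 1.0422856 × 10^9.
Small: 10655²·(1 − 1339/10655)·582.2/1339 = 4.3159316 × 10^7.
Sum = 1.0854449 × 10^9.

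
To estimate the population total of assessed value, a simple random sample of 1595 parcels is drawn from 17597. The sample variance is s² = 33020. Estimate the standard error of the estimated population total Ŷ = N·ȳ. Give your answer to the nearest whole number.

Var(Ŷ) = N²·Var(ȳ) = N²·(1 − n/N)·s²/n.
f = 1595/17597 = 0.09064045; Var(ȳ) = 0.90935955·33020/1595 = 18.825738.
Var(Ŷ) = 17597² · 18.825738 = 5.8294728 × 10^9.
SE(Ŷ) = √(5.8294728 × 10^9) = 76351.

76351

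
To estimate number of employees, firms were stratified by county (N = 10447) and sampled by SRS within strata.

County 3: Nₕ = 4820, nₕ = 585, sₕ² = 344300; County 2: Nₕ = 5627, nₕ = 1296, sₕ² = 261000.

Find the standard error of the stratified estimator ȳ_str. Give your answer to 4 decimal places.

12.4518

Var(ȳ_str) = Σₕ Wₕ²(1 − fₕ)sₕ²/nₕ with Wₕ = Nₕ/N, N = 10447.
County 3: Wₕ = 0.46137647; term = 0.46137647²·(1 − 0.12136929)·344300/585 = 110.07747.
County 2: Wₕ = 0.53862353; term = 0.53862353²·(1 − 0.23031811)·261000/1296 = 44.969433.
Sum = 155.0469.
SE = √(155.0469) = 12.4518.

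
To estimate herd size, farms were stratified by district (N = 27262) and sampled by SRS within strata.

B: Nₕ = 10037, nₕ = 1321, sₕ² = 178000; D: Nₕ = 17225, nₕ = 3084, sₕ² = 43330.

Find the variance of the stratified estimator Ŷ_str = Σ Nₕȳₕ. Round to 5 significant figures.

1.5210 × 10^10

Var(Ŷ_str) = Σₕ Nₕ²(1 − fₕ)sₕ²/nₕ.
B: 10037²·(1 − 1321/10037)·178000/1321 = 1.1787951 × 10^10.
D: 17225²·(1 − 3084/17225)·43330/3084 = 3.4222653 × 10^9.
Sum = 1.5210216 × 10^10.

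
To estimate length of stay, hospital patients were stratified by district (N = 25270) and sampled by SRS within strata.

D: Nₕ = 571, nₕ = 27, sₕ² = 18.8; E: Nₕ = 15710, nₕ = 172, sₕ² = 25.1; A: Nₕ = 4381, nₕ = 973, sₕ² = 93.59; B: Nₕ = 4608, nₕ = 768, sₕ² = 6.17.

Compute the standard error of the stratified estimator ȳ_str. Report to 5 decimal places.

0.24206

Var(ȳ_str) = Σₕ Wₕ²(1 − fₕ)sₕ²/nₕ with Wₕ = Nₕ/N, N = 25270.
D: Wₕ = 0.02259596; term = 0.02259596²·(1 − 0.04728546)·18.8/27 = 3.3870266 × 10^-4.
E: Wₕ = 0.62168579; term = 0.62168579²·(1 − 0.01094844)·25.1/172 = 0.055783543.
A: Wₕ = 0.17336763; term = 0.17336763²·(1 − 0.22209541)·93.59/973 = 0.0022489457.
B: Wₕ = 0.18235061; term = 0.18235061²·(1 − 0.16666667)·6.17/768 = 2.226164 × 10^-4.
Sum = 0.058593808.
SE = √(0.058593808) = 0.24206.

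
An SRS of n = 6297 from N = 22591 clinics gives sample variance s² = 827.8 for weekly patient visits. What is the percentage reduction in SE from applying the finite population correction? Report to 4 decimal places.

15.0729

f = n/N = 6297/22591 = 0.27873932.
SE_no-fpc = √(s²/n) = 0.36257334; SE_fpc = √((1−f)s²/n) = 0.3079229.
Ratio = √(1−f) = 0.84927067. Reduction = 100·(1 − 0.84927067) = 15.0729%.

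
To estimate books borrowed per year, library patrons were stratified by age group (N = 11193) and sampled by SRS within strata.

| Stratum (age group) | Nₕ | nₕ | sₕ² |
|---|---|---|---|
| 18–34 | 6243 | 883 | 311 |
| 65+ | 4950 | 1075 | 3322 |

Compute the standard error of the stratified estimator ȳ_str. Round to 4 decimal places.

Var(ȳ_str) = Σₕ Wₕ²(1 − fₕ)sₕ²/nₕ with Wₕ = Nₕ/N, N = 11193.
18–34: Wₕ = 0.55775931; term = 0.55775931²·(1 − 0.14143841)·311/883 = 0.094072959.
65+: Wₕ = 0.44224069; term = 0.44224069²·(1 − 0.21717172)·3322/1075 = 0.47312409.
Sum = 0.56719705.
SE = √(0.56719705) = 0.7531.

0.7531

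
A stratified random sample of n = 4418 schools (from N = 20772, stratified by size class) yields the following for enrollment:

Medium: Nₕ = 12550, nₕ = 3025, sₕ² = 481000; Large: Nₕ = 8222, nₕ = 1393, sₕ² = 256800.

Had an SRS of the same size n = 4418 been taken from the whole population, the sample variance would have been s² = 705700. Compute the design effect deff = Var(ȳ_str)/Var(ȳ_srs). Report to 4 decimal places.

Var(ȳ_str) = Σ Wₕ²(1−fₕ)sₕ²/nₕ with Wₕ = Nₕ/20772:
  Medium: (12550/20772)²·(1−3025/12550)·481000/3025 = 44.052624
  Large: (8222/20772)²·(1−1393/8222)·256800/1393 = 23.989537
  → Var(ȳ_str) = 68.042161.
Var(ȳ_srs) = (1 − 4418/20772)·705700/4418 = 125.75929.
deff = 68.042161 / 125.75929 = 0.5411.

0.5411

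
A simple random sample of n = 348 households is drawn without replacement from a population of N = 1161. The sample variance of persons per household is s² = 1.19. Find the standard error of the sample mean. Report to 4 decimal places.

Under SRS without replacement, Var(ȳ) = (1 − f)·s²/n with f = n/N = 348/1161 = 0.29974160.
Var(ȳ) = (1 − 0.29974160)·1.19/348 = 0.70025840·0.0034195402 = 0.0023945618.
SE(ȳ) = √(0.0023945618) = 0.0489.

0.0489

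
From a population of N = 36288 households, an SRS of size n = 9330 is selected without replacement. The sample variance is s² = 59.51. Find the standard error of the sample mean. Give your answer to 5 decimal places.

0.06884

Under SRS without replacement, Var(ȳ) = (1 − f)·s²/n with f = n/N = 9330/36288 = 0.25710979.
Var(ȳ) = (1 − 0.25710979)·59.51/9330 = 0.74289021·0.0063783494 = 0.0047384133.
SE(ȳ) = √(0.0047384133) = 0.06884.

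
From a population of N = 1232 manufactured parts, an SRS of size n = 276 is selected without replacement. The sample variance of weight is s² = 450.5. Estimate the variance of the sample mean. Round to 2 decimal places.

Under SRS without replacement, Var(ȳ) = (1 − f)·s²/n with f = n/N = 276/1232 = 0.22402597.
Var(ȳ) = (1 − 0.22402597)·450.5/276 = 0.77597403·1.6322464 = 1.2665808.

1.27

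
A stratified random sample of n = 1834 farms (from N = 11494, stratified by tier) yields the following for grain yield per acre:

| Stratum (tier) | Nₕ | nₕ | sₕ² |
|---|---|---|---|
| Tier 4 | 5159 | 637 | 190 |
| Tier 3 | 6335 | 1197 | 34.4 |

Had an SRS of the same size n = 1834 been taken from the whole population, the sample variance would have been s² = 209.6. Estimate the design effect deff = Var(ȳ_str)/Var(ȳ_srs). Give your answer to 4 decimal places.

0.6221

Var(ȳ_str) = Σ Wₕ²(1−fₕ)sₕ²/nₕ with Wₕ = Nₕ/11494:
  Tier 4: (5159/11494)²·(1−637/5159)·190/637 = 0.052670552
  Tier 3: (6335/11494)²·(1−1197/6335)·34.4/1197 = 0.0070804788
  → Var(ȳ_str) = 0.059751031.
Var(ȳ_srs) = (1 − 1834/11494)·209.6/1834 = 0.096050113.
deff = 0.059751031 / 0.096050113 = 0.6221.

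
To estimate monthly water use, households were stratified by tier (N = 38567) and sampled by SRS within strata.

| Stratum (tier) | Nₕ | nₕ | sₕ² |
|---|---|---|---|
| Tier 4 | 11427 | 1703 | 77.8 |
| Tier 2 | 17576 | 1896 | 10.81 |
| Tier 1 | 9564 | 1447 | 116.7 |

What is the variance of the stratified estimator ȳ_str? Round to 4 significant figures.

0.008678

Var(ȳ_str) = Σₕ Wₕ²(1 − fₕ)sₕ²/nₕ with Wₕ = Nₕ/N, N = 38567.
Tier 4: Wₕ = 0.29628957; term = 0.29628957²·(1 − 0.14903299)·77.8/1703 = 0.0034127966.
Tier 2: Wₕ = 0.45572640; term = 0.45572640²·(1 − 0.10787437)·10.81/1896 = 0.0010563838.
Tier 1: Wₕ = 0.24798403; term = 0.24798403²·(1 − 0.15129653)·116.7/1447 = 0.0042092597.
Sum = 0.0086784401.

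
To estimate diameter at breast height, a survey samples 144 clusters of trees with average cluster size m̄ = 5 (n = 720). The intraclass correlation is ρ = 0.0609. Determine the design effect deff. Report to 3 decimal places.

deff = 1 + (5 − 1)·0.0609 = 1 + 0.2436 = 1.2436.

1.244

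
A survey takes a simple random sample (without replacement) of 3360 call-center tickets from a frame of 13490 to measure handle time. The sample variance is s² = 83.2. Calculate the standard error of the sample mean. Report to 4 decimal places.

Under SRS without replacement, Var(ȳ) = (1 − f)·s²/n with f = n/N = 3360/13490 = 0.24907339.
Var(ȳ) = (1 − 0.24907339)·83.2/3360 = 0.75092661·0.024761905 = 0.018594373.
SE(ȳ) = √(0.018594373) = 0.1364.

0.1364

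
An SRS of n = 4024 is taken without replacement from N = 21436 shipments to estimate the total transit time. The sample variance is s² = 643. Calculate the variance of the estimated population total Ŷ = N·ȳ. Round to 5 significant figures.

5.9641 × 10^7

Var(Ŷ) = N²·Var(ȳ) = N²·(1 − n/N)·s²/n.
f = 4024/21436 = 0.18772159; Var(ȳ) = 0.81227841·643/4024 = 0.12979498.
Var(Ŷ) = 21436² · 0.12979498 = 5.9641065 × 10^7.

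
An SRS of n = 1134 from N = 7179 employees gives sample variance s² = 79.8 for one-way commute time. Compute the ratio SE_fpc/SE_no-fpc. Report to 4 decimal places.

0.9176

f = n/N = 1134/7179 = 0.15796072.
SE_no-fpc = √(s²/n) = 0.26527414; SE_fpc = √((1−f)s²/n) = 0.24342271.
Ratio = √(1−f) = 0.91762698.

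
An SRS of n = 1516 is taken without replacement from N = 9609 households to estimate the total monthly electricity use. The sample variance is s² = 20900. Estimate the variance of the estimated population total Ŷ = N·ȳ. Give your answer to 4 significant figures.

1.072 × 10^9

Var(Ŷ) = N²·Var(ȳ) = N²·(1 − n/N)·s²/n.
f = 1516/9609 = 0.15776876; Var(ȳ) = 0.84223124·20900/1516 = 11.611235.
Var(Ŷ) = 9609² · 11.611235 = 1.0720988 × 10^9.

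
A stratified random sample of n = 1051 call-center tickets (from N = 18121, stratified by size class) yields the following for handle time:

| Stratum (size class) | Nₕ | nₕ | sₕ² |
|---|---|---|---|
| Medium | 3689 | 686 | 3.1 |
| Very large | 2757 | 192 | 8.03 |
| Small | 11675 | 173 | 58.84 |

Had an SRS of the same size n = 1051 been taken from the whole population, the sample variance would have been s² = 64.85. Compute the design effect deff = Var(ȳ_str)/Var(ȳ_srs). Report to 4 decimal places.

2.4111

Var(ȳ_str) = Σ Wₕ²(1−fₕ)sₕ²/nₕ with Wₕ = Nₕ/18121:
  Medium: (3689/18121)²·(1−686/3689)·3.1/686 = 1.5245345 × 10^-4
  Very large: (2757/18121)²·(1−192/2757)·8.03/192 = 9.0068749 × 10^-4
  Small: (11675/18121)²·(1−173/11675)·58.84/173 = 0.13908891
  → Var(ȳ_str) = 0.14014205.
Var(ȳ_srs) = (1 − 1051/18121)·64.85/1051 = 0.058124419.
deff = 0.14014205 / 0.058124419 = 2.4111.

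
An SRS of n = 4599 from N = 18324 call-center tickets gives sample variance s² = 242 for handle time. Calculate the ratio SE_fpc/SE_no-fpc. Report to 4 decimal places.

0.8655

f = n/N = 4599/18324 = 0.25098232.
SE_no-fpc = √(s²/n) = 0.22939079; SE_fpc = √((1−f)s²/n) = 0.19852811.
Ratio = √(1−f) = 0.86545808.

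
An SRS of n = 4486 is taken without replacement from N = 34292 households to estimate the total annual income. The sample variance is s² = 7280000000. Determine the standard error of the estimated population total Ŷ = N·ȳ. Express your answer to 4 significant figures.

Var(Ŷ) = N²·Var(ȳ) = N²·(1 − n/N)·s²/n.
f = 4486/34292 = 0.13081768; Var(ȳ) = 0.86918232·7280000000/4486 = 1.4105322 × 10^6.
Var(Ŷ) = 34292² · (1.4105322 × 10^6) = 1.658703 × 10^15.
SE(Ŷ) = √(1.658703 × 10^15) = 4.073 × 10^7.

4.073 × 10^7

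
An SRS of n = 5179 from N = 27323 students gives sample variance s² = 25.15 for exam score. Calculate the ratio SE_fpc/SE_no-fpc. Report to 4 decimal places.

0.9003

f = n/N = 5179/27323 = 0.18954727.
SE_no-fpc = √(s²/n) = 0.069686081; SE_fpc = √((1−f)s²/n) = 0.062734997.
Ratio = √(1−f) = 0.90025148.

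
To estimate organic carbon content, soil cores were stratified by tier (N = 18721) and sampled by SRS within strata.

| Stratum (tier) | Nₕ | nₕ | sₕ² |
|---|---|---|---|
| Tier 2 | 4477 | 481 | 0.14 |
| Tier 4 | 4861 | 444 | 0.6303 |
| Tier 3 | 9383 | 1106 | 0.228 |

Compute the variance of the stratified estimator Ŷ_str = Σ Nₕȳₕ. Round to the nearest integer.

51697

Var(Ŷ_str) = Σₕ Nₕ²(1 − fₕ)sₕ²/nₕ.
Tier 2: 4477²·(1 − 481/4477)·0.14/481 = 5207.0954.
Tier 4: 4861²·(1 − 444/4861)·0.6303/444 = 30480.168.
Tier 3: 9383²·(1 − 1106/9383)·0.228/1106 = 16010.113.
Sum = 51697.376.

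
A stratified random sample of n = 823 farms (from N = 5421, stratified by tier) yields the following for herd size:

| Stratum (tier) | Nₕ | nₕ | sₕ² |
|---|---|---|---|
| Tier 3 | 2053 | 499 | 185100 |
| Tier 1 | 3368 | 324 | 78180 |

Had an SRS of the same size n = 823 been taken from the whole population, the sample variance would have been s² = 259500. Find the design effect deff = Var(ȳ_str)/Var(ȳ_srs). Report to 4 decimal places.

0.4653

Var(ȳ_str) = Σ Wₕ²(1−fₕ)sₕ²/nₕ with Wₕ = Nₕ/5421:
  Tier 3: (2053/5421)²·(1−499/2053)·185100/499 = 40.2705
  Tier 1: (3368/5421)²·(1−324/3368)·78180/324 = 84.179932
  → Var(ȳ_str) = 124.45043.
Var(ȳ_srs) = (1 − 823/5421)·259500/823 = 267.44045.
deff = 124.45043 / 267.44045 = 0.4653.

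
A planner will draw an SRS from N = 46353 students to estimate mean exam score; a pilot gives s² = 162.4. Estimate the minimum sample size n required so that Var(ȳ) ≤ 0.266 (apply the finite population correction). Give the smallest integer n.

Without fpc, n₀ = s²/D = 162.4/0.266 = 610.5263.
With fpc, (1 − n/N)·s²/n ≤ D requires n ≥ n₀/(1 + n₀/N) = 610.5263/(1 + 610.5263/46353) = 602.5895.
Rounding up, n = 603.

603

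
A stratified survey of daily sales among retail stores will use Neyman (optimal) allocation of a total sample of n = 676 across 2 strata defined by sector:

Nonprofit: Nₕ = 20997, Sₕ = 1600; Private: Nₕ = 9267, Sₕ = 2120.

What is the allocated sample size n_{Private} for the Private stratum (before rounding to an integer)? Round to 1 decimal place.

Neyman allocation: nₕ = n·NₕSₕ / Σⱼ NⱼSⱼ.
Σ NⱼSⱼ = 20997·1600 + 9267·2120 = 5.324124 × 10^7.
n_{Private} = 676·9267·2120 / (5.324124 × 10^7) = 249.4.

249.4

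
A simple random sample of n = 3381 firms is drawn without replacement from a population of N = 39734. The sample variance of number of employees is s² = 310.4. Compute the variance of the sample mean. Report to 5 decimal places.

Under SRS without replacement, Var(ȳ) = (1 − f)·s²/n with f = n/N = 3381/39734 = 0.08509085.
Var(ȳ) = (1 − 0.08509085)·310.4/3381 = 0.91490915·0.091807158 = 0.083995208.

0.08400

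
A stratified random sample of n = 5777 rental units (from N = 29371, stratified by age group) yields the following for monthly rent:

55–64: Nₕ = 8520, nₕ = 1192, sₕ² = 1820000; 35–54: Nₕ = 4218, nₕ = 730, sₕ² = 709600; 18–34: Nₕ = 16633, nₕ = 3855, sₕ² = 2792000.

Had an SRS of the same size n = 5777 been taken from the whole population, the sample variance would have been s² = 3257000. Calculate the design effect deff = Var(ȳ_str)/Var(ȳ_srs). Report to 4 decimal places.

0.6746

Var(ȳ_str) = Σ Wₕ²(1−fₕ)sₕ²/nₕ with Wₕ = Nₕ/29371:
  55–64: (8520/29371)²·(1−1192/8520)·1820000/1192 = 110.5052
  35–54: (4218/29371)²·(1−730/4218)·709600/730 = 16.57816
  18–34: (16633/29371)²·(1−3855/16633)·2792000/3855 = 178.43787
  → Var(ȳ_str) = 305.52123.
Var(ȳ_srs) = (1 − 5777/29371)·3257000/5777 = 452.89574.
deff = 305.52123 / 452.89574 = 0.6746.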